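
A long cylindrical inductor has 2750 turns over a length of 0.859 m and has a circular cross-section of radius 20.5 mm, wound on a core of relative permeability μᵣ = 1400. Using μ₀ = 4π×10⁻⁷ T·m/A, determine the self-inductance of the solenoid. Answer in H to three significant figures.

A = πr² = π(2.050×10^-2 m)² = 1.320×10^-3 m².
For a long solenoid, L = μ₀μᵣN²A/ℓ.
L = (4π×10⁻⁷)(1400)(2750)²(1.320×10^-3)/(0.859 m) = 20.449 H.

L ≈ 20.4 H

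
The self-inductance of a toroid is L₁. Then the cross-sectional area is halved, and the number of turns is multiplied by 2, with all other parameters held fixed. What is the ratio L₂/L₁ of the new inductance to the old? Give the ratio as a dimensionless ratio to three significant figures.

For a toroid, L ∝ μᵣN²A/R.
L₂/L₁ = (0.5) × (2)^2 = 2.00.

L₂/L₁ = 2.00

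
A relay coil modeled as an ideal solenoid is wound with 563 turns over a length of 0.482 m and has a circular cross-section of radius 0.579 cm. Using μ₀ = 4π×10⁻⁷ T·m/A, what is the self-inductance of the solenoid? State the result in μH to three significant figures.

A = πr² = π(5.790×10^-3 m)² = 1.053×10^-4 m².
For a long solenoid, L = μ₀N²A/ℓ.
L = (4π×10⁻⁷)(563)²(1.053×10^-4)/(0.482 m) = 8.703×10^-5 H.

L ≈ 87.0 μH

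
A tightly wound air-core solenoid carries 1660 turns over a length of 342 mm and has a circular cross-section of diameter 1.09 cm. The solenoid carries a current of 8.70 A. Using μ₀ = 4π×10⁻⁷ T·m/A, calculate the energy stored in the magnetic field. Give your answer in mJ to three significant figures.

A = π(d/2)² = π(5.450×10^-3 m)² = 9.331×10^-5 m².
L = μ₀N²A/ℓ = (4π×10⁻⁷)(1660)²(9.331×10^-5)/(0.342) = 9.448×10^-4 H.
U = ½LI² = ½(9.448×10^-4)(8.70)² = 3.576×10^-2 J.

U ≈ 35.8 mJ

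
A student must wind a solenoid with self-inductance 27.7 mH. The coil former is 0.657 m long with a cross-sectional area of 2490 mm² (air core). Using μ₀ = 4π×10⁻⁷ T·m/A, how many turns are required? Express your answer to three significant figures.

N ≈ 2410 turns

A = 2490 mm² = 2.490×10^-3 m².
From L = μ₀N²A/ℓ, N = √(Lℓ / (μ₀A)).
N = √[(2.770×10^-2)(0.657) / ((4π×10⁻⁷)×2.490×10^-3)] = √(5.816×10^6) ≈ 2411.7.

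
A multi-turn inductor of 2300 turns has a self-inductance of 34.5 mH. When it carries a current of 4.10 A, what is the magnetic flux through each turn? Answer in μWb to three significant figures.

From L = NΦ_B/I, the flux per turn is Φ_B = LI/N.
Φ_B = (3.450×10^-2 H)(4.10 A)/2300 = 6.150×10^-5 Wb.

Φ_B ≈ 61.5 μWb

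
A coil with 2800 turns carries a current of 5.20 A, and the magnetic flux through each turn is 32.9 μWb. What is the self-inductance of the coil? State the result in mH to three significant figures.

Self-inductance is defined by L = NΦ_B/I (flux linkage over current).
L = (2800)(3.290×10^-5 Wb)/(5.20 A) = 1.772×10^-2 H.

L ≈ 17.7 mH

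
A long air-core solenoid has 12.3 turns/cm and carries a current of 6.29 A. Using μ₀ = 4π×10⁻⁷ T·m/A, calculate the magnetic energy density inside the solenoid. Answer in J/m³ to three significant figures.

B = μ₀nI = (4π×10⁻⁷)(1.230×10^3)(6.29) = 9.722×10^-3 T.
u = B²/(2μ₀) = (9.722×10^-3)²/(2×4π×10⁻⁷) = 37.61 J/m³.

u ≈ 37.6 J/m³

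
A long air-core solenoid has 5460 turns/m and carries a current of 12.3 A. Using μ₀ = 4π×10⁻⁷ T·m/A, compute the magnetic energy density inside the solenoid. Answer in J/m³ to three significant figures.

u ≈ 2830 J/m³

B = μ₀nI = (4π×10⁻⁷)(5.460×10^3)(12.3) = 8.439×10^-2 T.
u = B²/(2μ₀) = (8.439×10^-2)²/(2×4π×10⁻⁷) = 2.834×10^3 J/m³.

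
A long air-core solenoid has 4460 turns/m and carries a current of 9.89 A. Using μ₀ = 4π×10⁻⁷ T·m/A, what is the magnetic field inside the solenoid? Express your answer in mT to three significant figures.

B ≈ 55.4 mT

Inside a long solenoid, B = μ₀nI.
B = (4π×10⁻⁷)(4.460×10^3 m⁻¹)(9.89 A) = 5.543×10^-2 T.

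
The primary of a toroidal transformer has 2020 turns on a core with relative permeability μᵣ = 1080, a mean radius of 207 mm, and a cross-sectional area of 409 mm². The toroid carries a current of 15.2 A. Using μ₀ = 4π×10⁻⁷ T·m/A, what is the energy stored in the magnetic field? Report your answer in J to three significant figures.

L = μ₀μᵣN²A/(2πR) = (4π×10⁻⁷)(1080)(2020)²(4.090×10^-4)/(2π×0.207) = 1.741 H.
U = ½LI² = ½(1.741)(15.2)² = 201.2 J.

U ≈ 201 J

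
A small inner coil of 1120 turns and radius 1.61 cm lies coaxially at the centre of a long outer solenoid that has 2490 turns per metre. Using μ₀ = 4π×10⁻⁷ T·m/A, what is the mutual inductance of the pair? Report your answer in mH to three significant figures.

M ≈ 2.85 mH

The outer solenoid produces a uniform field B₁ = μ₀n₁I₁ across the inner coil,
so the flux linkage is N₂Φ = N₂B₁A₂ = μ₀n₁N₂A₂·I₁, giving M = μ₀n₁N₂A₂.
A₂ = πr² = π(1.610×10^-2 m)² = 8.143×10^-4 m².
M = (4π×10⁻⁷)(2490)(1120)(8.143×10^-4) = 2.854×10^-3 H.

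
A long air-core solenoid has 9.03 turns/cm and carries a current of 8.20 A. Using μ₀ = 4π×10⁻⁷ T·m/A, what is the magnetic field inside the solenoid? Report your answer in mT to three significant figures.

Inside a long solenoid, B = μ₀nI.
B = (4π×10⁻⁷)(903 m⁻¹)(8.20 A) = 9.3049×10^-3 T.

B ≈ 9.30 mT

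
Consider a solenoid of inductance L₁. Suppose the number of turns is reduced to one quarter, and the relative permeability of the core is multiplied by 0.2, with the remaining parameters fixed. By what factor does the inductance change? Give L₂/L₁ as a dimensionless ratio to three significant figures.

L₂/L₁ = 0.0125

For a solenoid, L ∝ μᵣN²A/ℓ.
L₂/L₁ = (0.25)^2 × (0.2) = 0.0125.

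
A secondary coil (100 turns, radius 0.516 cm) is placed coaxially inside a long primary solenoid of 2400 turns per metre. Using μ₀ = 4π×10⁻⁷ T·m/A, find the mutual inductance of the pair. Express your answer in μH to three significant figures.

M ≈ 25.2 μH

The outer solenoid produces a uniform field B₁ = μ₀n₁I₁ across the inner coil,
so the flux linkage is N₂Φ = N₂B₁A₂ = μ₀n₁N₂A₂·I₁, giving M = μ₀n₁N₂A₂.
A₂ = πr² = π(5.160×10^-3 m)² = 8.3647×10^-5 m².
M = (4π×10⁻⁷)(2400)(100)(8.3647×10^-5) = 2.523×10^-5 H.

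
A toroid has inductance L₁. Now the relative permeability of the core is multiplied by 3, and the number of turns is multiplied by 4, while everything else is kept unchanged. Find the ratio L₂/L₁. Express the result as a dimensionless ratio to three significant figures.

L₂/L₁ = 48.0

For a toroid, L ∝ μᵣN²A/R.
L₂/L₁ = (3) × (4)^2 = 48.0.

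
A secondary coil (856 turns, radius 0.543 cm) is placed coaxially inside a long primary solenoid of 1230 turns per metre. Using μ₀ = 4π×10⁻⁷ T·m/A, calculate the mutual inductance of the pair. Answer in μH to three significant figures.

The outer solenoid produces a uniform field B₁ = μ₀n₁I₁ across the inner coil,
so the flux linkage is N₂Φ = N₂B₁A₂ = μ₀n₁N₂A₂·I₁, giving M = μ₀n₁N₂A₂.
A₂ = πr² = π(5.430×10^-3 m)² = 9.263×10^-5 m².
M = (4π×10⁻⁷)(1230)(856)(9.263×10^-5) = 1.226×10^-4 H.

M ≈ 123 μH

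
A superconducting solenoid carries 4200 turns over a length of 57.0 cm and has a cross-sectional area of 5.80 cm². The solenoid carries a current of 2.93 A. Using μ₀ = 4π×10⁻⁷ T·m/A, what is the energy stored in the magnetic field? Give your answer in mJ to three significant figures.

U ≈ 96.8 mJ

A = 5.80 cm² = 5.800×10^-4 m².
L = μ₀N²A/ℓ = (4π×10⁻⁷)(4200)²(5.800×10^-4)/(0.57) = 2.256×10^-2 H.
U = ½LI² = ½(2.256×10^-2)(2.93)² = 9.682×10^-2 J.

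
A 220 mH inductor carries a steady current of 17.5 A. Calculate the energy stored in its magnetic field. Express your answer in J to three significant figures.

Stored magnetic energy: U = ½LI².
U = ½(0.22 H)(17.5 A)² = 33.69 J.

U ≈ 33.7 J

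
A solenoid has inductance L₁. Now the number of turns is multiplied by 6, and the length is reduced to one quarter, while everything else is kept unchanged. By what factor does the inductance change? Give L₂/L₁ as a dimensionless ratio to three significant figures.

For a solenoid, L ∝ μᵣN²A/ℓ.
L₂/L₁ = (6)^2 × (0.25)^-1 = 144.

L₂/L₁ = 144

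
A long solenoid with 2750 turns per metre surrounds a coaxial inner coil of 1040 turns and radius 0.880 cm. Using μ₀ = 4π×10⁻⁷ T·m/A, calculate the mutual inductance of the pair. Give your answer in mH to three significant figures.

The outer solenoid produces a uniform field B₁ = μ₀n₁I₁ across the inner coil,
so the flux linkage is N₂Φ = N₂B₁A₂ = μ₀n₁N₂A₂·I₁, giving M = μ₀n₁N₂A₂.
A₂ = πr² = π(8.800×10^-3 m)² = 2.433×10^-4 m².
M = (4π×10⁻⁷)(2750)(1040)(2.433×10^-4) = 8.744×10^-4 H.

M ≈ 0.874 mH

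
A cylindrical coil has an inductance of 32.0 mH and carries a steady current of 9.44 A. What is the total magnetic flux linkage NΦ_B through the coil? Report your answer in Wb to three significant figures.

NΦ_B ≈ 0.302 Wb

From L = NΦ_B/I, the flux linkage is NΦ_B = LI.
NΦ_B = (3.200×10^-2 H)(9.44 A) = 0.3021 Wb.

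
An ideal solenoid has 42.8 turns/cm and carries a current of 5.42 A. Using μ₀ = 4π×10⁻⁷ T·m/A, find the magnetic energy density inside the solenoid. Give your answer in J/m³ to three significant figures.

B = μ₀nI = (4π×10⁻⁷)(4.280×10^3)(5.42) = 2.915×10^-2 T.
u = B²/(2μ₀) = (2.915×10^-2)²/(2×4π×10⁻⁷) = 338.1 J/m³.

u ≈ 338 J/m³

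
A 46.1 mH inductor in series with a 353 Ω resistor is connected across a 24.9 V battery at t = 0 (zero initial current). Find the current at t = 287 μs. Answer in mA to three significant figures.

τ = L/R = 4.610×10^-2/353 = 1.306×10^-4 s; final current I_∞ = ε/R = 24.9/353 = 7.054×10^-2 A.
I(t) = I_∞(1 − e^(−t/τ)) with t/τ = 2.198.
I = (7.054×10^-2)(1 − e^(−2.198)) = 6.270×10^-2 A.

I ≈ 62.7 mA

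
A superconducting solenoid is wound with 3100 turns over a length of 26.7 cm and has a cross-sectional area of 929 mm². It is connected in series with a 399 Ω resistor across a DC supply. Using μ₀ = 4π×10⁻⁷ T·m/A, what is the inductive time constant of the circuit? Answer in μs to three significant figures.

τ ≈ 105 μs

A = 929 mm² = 9.290×10^-4 m².
L = μ₀N²A/ℓ = (4π×10⁻⁷)(3100)²(9.290×10^-4)/(0.267) = 4.202×10^-2 H.
τ = L/R = (4.202×10^-2)/(399) = 1.053×10^-4 s.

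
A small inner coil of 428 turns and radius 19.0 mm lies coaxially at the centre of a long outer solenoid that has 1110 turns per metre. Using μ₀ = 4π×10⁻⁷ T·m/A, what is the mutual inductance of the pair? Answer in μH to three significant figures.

The outer solenoid produces a uniform field B₁ = μ₀n₁I₁ across the inner coil,
so the flux linkage is N₂Φ = N₂B₁A₂ = μ₀n₁N₂A₂·I₁, giving M = μ₀n₁N₂A₂.
A₂ = πr² = π(1.900×10^-2 m)² = 1.134×10^-3 m².
M = (4π×10⁻⁷)(1110)(428)(1.134×10^-3) = 6.771×10^-4 H.

M ≈ 677 μH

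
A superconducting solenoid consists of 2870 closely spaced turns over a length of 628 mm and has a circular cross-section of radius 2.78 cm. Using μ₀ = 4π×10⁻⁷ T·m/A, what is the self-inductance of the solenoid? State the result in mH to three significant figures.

A = πr² = π(2.780×10^-2 m)² = 2.428×10^-3 m².
For a long solenoid, L = μ₀N²A/ℓ.
L = (4π×10⁻⁷)(2870)²(2.428×10^-3)/(0.628 m) = 4.002×10^-2 H.

L ≈ 40.0 mH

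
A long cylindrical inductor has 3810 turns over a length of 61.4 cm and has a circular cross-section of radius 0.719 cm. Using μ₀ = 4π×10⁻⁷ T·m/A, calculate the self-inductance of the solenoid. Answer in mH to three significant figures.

A = πr² = π(7.190×10^-3 m)² = 1.624×10^-4 m².
For a long solenoid, L = μ₀N²A/ℓ.
L = (4π×10⁻⁷)(3810)²(1.624×10^-4)/(0.614 m) = 4.825×10^-3 H.

L ≈ 4.83 mH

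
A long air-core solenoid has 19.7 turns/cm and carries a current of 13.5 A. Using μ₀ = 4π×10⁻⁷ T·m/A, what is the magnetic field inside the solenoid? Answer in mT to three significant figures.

B ≈ 33.4 mT

Inside a long solenoid, B = μ₀nI.
B = (4π×10⁻⁷)(1.970×10^3 m⁻¹)(13.5 A) = 3.342×10^-2 T.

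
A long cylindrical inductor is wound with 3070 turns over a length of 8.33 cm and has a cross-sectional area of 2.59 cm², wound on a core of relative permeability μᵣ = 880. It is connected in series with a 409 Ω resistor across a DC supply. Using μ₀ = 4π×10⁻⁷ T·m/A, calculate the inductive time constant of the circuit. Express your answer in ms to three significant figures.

τ ≈ 79.2 ms

A = 2.59 cm² = 2.590×10^-4 m².
L = μ₀μᵣN²A/ℓ = (4π×10⁻⁷)(880)(3070)²(2.590×10^-4)/(8.330×10^-2) = 32.41 H.
τ = L/R = (32.41)/(409) = 7.923×10^-2 s.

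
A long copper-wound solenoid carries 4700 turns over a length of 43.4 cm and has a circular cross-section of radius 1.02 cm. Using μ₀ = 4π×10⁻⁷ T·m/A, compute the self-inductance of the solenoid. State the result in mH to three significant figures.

L ≈ 20.9 mH

A = πr² = π(1.020×10^-2 m)² = 3.269×10^-4 m².
For a long solenoid, L = μ₀N²A/ℓ.
L = (4π×10⁻⁷)(4700)²(3.269×10^-4)/(0.434 m) = 2.091×10^-2 H.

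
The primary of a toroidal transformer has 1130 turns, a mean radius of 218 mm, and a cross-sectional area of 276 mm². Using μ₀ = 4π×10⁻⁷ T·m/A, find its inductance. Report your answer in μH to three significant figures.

For a thin toroid, L = μ₀N²A/(2πR).
L = (4π×10⁻⁷)(1130)²(2.760×10^-4) / (2π×0.218 m) = 3.233×10^-4 H.

L ≈ 323 μH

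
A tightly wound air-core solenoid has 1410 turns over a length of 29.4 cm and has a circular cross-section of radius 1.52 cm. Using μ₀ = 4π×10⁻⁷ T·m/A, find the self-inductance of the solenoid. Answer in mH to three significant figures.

L ≈ 6.17 mH

A = πr² = π(1.520×10^-2 m)² = 7.258×10^-4 m².
For a long solenoid, L = μ₀N²A/ℓ.
L = (4π×10⁻⁷)(1410)²(7.258×10^-4)/(0.294 m) = 6.168×10^-3 H.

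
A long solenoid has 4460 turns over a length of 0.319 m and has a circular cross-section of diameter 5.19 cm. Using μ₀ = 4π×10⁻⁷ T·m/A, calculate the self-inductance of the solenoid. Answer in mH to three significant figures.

L ≈ 166 mH

A = π(d/2)² = π(2.595×10^-2 m)² = 2.116×10^-3 m².
For a long solenoid, L = μ₀N²A/ℓ.
L = (4π×10⁻⁷)(4460)²(2.116×10^-3)/(0.319 m) = 0.1658 H.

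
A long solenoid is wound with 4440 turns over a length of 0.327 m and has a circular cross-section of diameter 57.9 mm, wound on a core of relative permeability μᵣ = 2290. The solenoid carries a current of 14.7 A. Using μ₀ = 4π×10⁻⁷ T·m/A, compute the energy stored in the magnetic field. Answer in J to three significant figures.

A = π(d/2)² = π(2.895×10^-2 m)² = 2.633×10^-3 m².
L = μ₀μᵣN²A/ℓ = (4π×10⁻⁷)(2290)(4440)²(2.633×10^-3)/(0.327) = 456.8 H.
U = ½LI² = ½(456.8)(14.7)² = 4.935×10^4 J.

U ≈ 49400 J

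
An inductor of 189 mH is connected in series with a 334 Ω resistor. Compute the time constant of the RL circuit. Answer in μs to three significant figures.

τ = L/R = (0.189 H)/(334 Ω) = 5.659×10^-4 s.

τ ≈ 566 μs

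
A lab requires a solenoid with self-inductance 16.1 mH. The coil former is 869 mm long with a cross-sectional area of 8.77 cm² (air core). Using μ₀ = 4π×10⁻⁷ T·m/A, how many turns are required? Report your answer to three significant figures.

A = 8.77 cm² = 8.770×10^-4 m².
From L = μ₀N²A/ℓ, N = √(Lℓ / (μ₀A)).
N = √[(1.610×10^-2)(0.869) / ((4π×10⁻⁷)×8.770×10^-4)] = √(1.270×10^7) ≈ 3563.0.

N ≈ 3560 turns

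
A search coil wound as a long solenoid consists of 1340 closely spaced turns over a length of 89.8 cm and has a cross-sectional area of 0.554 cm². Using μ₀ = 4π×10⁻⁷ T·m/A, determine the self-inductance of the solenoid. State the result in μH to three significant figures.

A = 0.554 cm² = 5.540×10^-5 m².
For a long solenoid, L = μ₀N²A/ℓ.
L = (4π×10⁻⁷)(1340)²(5.540×10^-5)/(0.898 m) = 1.392×10^-4 H.

L ≈ 139 μH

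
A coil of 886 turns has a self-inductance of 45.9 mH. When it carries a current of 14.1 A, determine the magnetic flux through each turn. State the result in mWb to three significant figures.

From L = NΦ_B/I, the flux per turn is Φ_B = LI/N.
Φ_B = (4.590×10^-2 H)(14.1 A)/886 = 7.3046×10^-4 Wb.

Φ_B ≈ 0.730 mWb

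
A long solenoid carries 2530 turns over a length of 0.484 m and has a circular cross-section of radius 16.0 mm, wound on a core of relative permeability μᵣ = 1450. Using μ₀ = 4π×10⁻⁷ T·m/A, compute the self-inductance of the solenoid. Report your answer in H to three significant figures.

L ≈ 19.4 H

A = πr² = π(1.600×10^-2 m)² = 8.042×10^-4 m².
For a long solenoid, L = μ₀μᵣN²A/ℓ.
L = (4π×10⁻⁷)(1450)(2530)²(8.042×10^-4)/(0.484 m) = 19.38 H.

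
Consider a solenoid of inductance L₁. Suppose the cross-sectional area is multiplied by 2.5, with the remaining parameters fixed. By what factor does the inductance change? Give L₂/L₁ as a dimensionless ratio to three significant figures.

For a solenoid, L ∝ μᵣN²A/ℓ.
L₂/L₁ = (2.5) = 2.50.

L₂/L₁ = 2.50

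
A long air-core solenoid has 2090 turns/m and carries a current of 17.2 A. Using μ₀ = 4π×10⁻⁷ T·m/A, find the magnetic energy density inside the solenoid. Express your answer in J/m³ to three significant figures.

u ≈ 812 J/m³

B = μ₀nI = (4π×10⁻⁷)(2.090×10^3)(17.2) = 4.517×10^-2 T.
u = B²/(2μ₀) = (4.517×10^-2)²/(2×4π×10⁻⁷) = 812 J/m³.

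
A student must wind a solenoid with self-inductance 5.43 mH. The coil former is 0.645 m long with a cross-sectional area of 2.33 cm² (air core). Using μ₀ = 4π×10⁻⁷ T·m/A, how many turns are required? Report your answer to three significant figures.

A = 2.33 cm² = 2.330×10^-4 m².
From L = μ₀N²A/ℓ, N = √(Lℓ / (μ₀A)).
N = √[(5.430×10^-3)(0.645) / ((4π×10⁻⁷)×2.330×10^-4)] = √(1.196×10^7) ≈ 3458.6.

N ≈ 3460 turns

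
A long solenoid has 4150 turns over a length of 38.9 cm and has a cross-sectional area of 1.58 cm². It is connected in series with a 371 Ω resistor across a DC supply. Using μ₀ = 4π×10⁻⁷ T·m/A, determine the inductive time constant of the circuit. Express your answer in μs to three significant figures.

τ ≈ 23.7 μs

A = 1.58 cm² = 1.580×10^-4 m².
L = μ₀N²A/ℓ = (4π×10⁻⁷)(4150)²(1.580×10^-4)/(0.389) = 8.790×10^-3 H.
τ = L/R = (8.790×10^-3)/(371) = 2.369×10^-5 s.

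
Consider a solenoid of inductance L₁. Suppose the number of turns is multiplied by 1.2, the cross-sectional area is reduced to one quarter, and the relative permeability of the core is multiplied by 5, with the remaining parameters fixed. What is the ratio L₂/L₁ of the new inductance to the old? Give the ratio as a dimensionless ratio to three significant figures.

L₂/L₁ = 1.80

For a solenoid, L ∝ μᵣN²A/ℓ.
L₂/L₁ = (1.2)^2 × (0.25) × (5) = 1.80.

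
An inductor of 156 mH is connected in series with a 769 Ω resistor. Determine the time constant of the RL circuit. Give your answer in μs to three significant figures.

τ ≈ 203 μs

τ = L/R = (0.156 H)/(769 Ω) = 2.029×10^-4 s.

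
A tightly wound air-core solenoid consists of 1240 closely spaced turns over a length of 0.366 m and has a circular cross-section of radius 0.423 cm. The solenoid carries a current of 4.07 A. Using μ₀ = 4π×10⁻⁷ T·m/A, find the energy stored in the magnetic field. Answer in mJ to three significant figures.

U ≈ 2.46 mJ

A = πr² = π(4.230×10^-3 m)² = 5.621×10^-5 m².
L = μ₀N²A/ℓ = (4π×10⁻⁷)(1240)²(5.621×10^-5)/(0.366) = 2.968×10^-4 H.
U = ½LI² = ½(2.968×10^-4)(4.07)² = 2.458×10^-3 J.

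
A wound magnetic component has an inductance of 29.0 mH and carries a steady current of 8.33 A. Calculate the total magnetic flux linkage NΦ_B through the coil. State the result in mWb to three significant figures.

From L = NΦ_B/I, the flux linkage is NΦ_B = LI.
NΦ_B = (2.900×10^-2 H)(8.33 A) = 0.2416 Wb.

NΦ_B ≈ 242 mWb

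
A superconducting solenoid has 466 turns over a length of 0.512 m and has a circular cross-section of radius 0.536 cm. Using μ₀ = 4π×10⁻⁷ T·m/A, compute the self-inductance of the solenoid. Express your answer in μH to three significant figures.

L ≈ 48.1 μH

A = πr² = π(5.360×10^-3 m)² = 9.026×10^-5 m².
For a long solenoid, L = μ₀N²A/ℓ.
L = (4π×10⁻⁷)(466)²(9.026×10^-5)/(0.512 m) = 4.811×10^-5 H.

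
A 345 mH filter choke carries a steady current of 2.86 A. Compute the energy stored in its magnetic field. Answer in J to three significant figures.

U ≈ 1.41 J

Stored magnetic energy: U = ½LI².
U = ½(0.345 H)(2.86 A)² = 1.411 J.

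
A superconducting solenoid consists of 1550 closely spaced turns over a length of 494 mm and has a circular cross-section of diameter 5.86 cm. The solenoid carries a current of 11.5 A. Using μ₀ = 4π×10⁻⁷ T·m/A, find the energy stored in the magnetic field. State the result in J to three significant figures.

U ≈ 1.09 J

A = π(d/2)² = π(2.930×10^-2 m)² = 2.697×10^-3 m².
L = μ₀N²A/ℓ = (4π×10⁻⁷)(1550)²(2.697×10^-3)/(0.494) = 1.648×10^-2 H.
U = ½LI² = ½(1.648×10^-2)(11.5)² = 1.09 J.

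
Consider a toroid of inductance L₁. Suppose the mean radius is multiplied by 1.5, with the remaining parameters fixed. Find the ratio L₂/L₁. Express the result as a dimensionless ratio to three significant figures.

For a toroid, L ∝ μᵣN²A/R.
L₂/L₁ = (1.5)^-1 = 0.667.

L₂/L₁ = 0.667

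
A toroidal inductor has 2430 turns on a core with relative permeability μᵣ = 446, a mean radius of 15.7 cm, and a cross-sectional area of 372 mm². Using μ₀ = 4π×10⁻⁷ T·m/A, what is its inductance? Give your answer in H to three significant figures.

L ≈ 1.25 H

For a thin toroid, L = μ₀μᵣN²A/(2πR).
L = (4π×10⁻⁷)(446)(2430)²(3.720×10^-4) / (2π×0.157 m) = 1.248 H.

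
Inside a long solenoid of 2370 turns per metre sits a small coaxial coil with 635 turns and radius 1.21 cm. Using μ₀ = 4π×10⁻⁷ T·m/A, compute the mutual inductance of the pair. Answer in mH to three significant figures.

The outer solenoid produces a uniform field B₁ = μ₀n₁I₁ across the inner coil,
so the flux linkage is N₂Φ = N₂B₁A₂ = μ₀n₁N₂A₂·I₁, giving M = μ₀n₁N₂A₂.
A₂ = πr² = π(1.210×10^-2 m)² = 4.600×10^-4 m².
M = (4π×10⁻⁷)(2370)(635)(4.600×10^-4) = 8.699×10^-4 H.

M ≈ 0.870 mH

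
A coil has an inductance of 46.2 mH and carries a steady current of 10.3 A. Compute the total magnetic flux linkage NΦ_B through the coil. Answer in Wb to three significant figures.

From L = NΦ_B/I, the flux linkage is NΦ_B = LI.
NΦ_B = (4.620×10^-2 H)(10.3 A) = 0.4759 Wb.

NΦ_B ≈ 0.476 Wb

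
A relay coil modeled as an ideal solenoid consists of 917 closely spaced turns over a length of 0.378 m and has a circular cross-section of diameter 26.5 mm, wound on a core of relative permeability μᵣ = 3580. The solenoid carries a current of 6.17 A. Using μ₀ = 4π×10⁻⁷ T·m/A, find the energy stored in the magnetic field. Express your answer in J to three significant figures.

U ≈ 105 J

A = π(d/2)² = π(1.325×10^-2 m)² = 5.515×10^-4 m².
L = μ₀μᵣN²A/ℓ = (4π×10⁻⁷)(3580)(917)²(5.515×10^-4)/(0.378) = 5.52 H.
U = ½LI² = ½(5.52)(6.17)² = 105.1 J.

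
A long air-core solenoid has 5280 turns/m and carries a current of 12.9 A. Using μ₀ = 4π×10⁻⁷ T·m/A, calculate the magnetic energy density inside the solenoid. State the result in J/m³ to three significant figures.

B = μ₀nI = (4π×10⁻⁷)(5.280×10^3)(12.9) = 8.559×10^-2 T.
u = B²/(2μ₀) = (8.559×10^-2)²/(2×4π×10⁻⁷) = 2.9149×10^3 J/m³.

u ≈ 2910 J/m³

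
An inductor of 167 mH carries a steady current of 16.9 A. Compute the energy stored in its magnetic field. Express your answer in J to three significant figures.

U ≈ 23.8 J

Stored magnetic energy: U = ½LI².
U = ½(0.167 H)(16.9 A)² = 23.848 J.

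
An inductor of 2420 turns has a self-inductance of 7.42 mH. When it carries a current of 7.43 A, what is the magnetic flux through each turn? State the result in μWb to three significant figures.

From L = NΦ_B/I, the flux per turn is Φ_B = LI/N.
Φ_B = (7.420×10^-3 H)(7.43 A)/2420 = 2.278×10^-5 Wb.

Φ_B ≈ 22.8 μWb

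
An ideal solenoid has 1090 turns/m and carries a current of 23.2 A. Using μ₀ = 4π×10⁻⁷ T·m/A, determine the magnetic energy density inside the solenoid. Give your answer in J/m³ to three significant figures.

B = μ₀nI = (4π×10⁻⁷)(1.090×10^3)(23.2) = 3.178×10^-2 T.
u = B²/(2μ₀) = (3.178×10^-2)²/(2×4π×10⁻⁷) = 401.8 J/m³.

u ≈ 402 J/m³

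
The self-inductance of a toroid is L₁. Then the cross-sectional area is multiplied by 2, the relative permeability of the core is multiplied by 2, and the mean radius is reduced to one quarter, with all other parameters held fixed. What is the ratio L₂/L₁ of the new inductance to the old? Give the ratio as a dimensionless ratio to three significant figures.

L₂/L₁ = 16.0

For a toroid, L ∝ μᵣN²A/R.
L₂/L₁ = (2) × (2) × (0.25)^-1 = 16.0.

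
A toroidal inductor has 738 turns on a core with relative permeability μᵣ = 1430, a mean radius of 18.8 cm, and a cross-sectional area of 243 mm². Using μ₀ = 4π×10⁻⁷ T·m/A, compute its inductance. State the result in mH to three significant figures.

For a thin toroid, L = μ₀μᵣN²A/(2πR).
L = (4π×10⁻⁷)(1430)(738)²(2.430×10^-4) / (2π×0.188 m) = 0.2013 H.

L ≈ 201 mH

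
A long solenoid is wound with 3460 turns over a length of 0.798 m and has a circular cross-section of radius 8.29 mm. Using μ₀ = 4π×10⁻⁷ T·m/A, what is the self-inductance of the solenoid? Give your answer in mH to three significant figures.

L ≈ 4.07 mH

A = πr² = π(8.290×10^-3 m)² = 2.159×10^-4 m².
For a long solenoid, L = μ₀N²A/ℓ.
L = (4π×10⁻⁷)(3460)²(2.159×10^-4)/(0.798 m) = 4.070×10^-3 H.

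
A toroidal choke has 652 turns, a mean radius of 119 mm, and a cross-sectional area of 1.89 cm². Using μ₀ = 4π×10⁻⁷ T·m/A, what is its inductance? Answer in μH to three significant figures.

L ≈ 135 μH

For a thin toroid, L = μ₀N²A/(2πR).
L = (4π×10⁻⁷)(652)²(1.890×10^-4) / (2π×0.119 m) = 1.350×10^-4 H.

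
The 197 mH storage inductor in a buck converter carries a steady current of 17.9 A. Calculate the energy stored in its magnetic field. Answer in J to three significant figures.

U ≈ 31.6 J

Stored magnetic energy: U = ½LI².
U = ½(0.197 H)(17.9 A)² = 31.56 J.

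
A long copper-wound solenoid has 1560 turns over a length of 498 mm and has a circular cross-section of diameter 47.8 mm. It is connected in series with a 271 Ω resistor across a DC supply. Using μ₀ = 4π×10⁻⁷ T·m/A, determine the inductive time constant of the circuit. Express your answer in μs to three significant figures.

A = π(d/2)² = π(2.390×10^-2 m)² = 1.7945×10^-3 m².
L = μ₀N²A/ℓ = (4π×10⁻⁷)(1560)²(1.7945×10^-3)/(0.498) = 1.102×10^-2 H.
τ = L/R = (1.102×10^-2)/(271) = 4.066×10^-5 s.

τ ≈ 40.7 μs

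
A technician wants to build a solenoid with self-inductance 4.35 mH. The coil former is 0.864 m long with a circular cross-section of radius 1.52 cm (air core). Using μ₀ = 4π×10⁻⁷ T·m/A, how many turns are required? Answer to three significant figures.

A = πr² = π(1.520×10^-2 m)² = 7.258×10^-4 m².
From L = μ₀N²A/ℓ, N = √(Lℓ / (μ₀A)).
N = √[(4.350×10^-3)(0.864) / ((4π×10⁻⁷)×7.258×10^-4)] = √(4.121×10^6) ≈ 2029.9.

N ≈ 2030 turns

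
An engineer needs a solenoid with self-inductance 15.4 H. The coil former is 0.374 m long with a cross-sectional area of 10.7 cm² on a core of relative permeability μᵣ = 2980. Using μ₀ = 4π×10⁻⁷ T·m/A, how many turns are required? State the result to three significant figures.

A = 10.7 cm² = 1.070×10^-3 m².
From L = μ₀μᵣN²A/ℓ, N = √(Lℓ / (μ₀μᵣA)).
N = √[(15.4)(0.374) / ((4π×10⁻⁷)(2980)×1.070×10^-3)] = √(1.437×10^6) ≈ 1198.9.

N ≈ 1200 turns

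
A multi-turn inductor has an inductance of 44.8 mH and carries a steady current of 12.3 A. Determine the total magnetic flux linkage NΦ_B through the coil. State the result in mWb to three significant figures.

From L = NΦ_B/I, the flux linkage is NΦ_B = LI.
NΦ_B = (4.480×10^-2 H)(12.3 A) = 0.551 Wb.

NΦ_B ≈ 551 mWb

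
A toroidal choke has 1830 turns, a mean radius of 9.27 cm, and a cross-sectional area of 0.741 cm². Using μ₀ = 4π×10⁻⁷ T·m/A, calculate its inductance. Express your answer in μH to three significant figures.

L ≈ 535 μH

For a thin toroid, L = μ₀N²A/(2πR).
L = (4π×10⁻⁷)(1830)²(7.410×10^-5) / (2π×9.270×10^-2 m) = 5.354×10^-4 H.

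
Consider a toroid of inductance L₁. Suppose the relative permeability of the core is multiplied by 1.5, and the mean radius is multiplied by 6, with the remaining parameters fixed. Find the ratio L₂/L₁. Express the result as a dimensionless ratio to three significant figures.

L₂/L₁ = 0.250

For a toroid, L ∝ μᵣN²A/R.
L₂/L₁ = (1.5) × (6)^-1 = 0.250.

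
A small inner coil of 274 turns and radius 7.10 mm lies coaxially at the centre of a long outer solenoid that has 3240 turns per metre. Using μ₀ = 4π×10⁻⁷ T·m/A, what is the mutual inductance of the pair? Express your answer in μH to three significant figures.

M ≈ 177 μH

The outer solenoid produces a uniform field B₁ = μ₀n₁I₁ across the inner coil,
so the flux linkage is N₂Φ = N₂B₁A₂ = μ₀n₁N₂A₂·I₁, giving M = μ₀n₁N₂A₂.
A₂ = πr² = π(7.100×10^-3 m)² = 1.584×10^-4 m².
M = (4π×10⁻⁷)(3240)(274)(1.584×10^-4) = 1.767×10^-4 H.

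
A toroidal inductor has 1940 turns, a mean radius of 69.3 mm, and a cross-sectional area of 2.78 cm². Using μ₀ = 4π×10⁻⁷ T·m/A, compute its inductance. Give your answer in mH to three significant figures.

L ≈ 3.02 mH

For a thin toroid, L = μ₀N²A/(2πR).
L = (4π×10⁻⁷)(1940)²(2.780×10^-4) / (2π×6.930×10^-2 m) = 3.020×10^-3 H.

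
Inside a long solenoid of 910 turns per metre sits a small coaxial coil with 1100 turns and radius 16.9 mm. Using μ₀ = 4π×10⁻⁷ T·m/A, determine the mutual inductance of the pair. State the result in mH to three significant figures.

The outer solenoid produces a uniform field B₁ = μ₀n₁I₁ across the inner coil,
so the flux linkage is N₂Φ = N₂B₁A₂ = μ₀n₁N₂A₂·I₁, giving M = μ₀n₁N₂A₂.
A₂ = πr² = π(1.690×10^-2 m)² = 8.973×10^-4 m².
M = (4π×10⁻⁷)(910)(1100)(8.973×10^-4) = 1.129×10^-3 H.

M ≈ 1.13 mH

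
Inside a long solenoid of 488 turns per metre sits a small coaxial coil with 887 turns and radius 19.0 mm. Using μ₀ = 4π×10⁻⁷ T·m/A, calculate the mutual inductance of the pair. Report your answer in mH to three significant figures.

The outer solenoid produces a uniform field B₁ = μ₀n₁I₁ across the inner coil,
so the flux linkage is N₂Φ = N₂B₁A₂ = μ₀n₁N₂A₂·I₁, giving M = μ₀n₁N₂A₂.
A₂ = πr² = π(1.900×10^-2 m)² = 1.134×10^-3 m².
M = (4π×10⁻⁷)(488)(887)(1.134×10^-3) = 6.169×10^-4 H.

M ≈ 0.617 mH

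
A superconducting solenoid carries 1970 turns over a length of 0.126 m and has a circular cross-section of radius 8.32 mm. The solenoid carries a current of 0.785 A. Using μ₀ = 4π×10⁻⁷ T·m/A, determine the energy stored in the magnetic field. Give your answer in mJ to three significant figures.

A = πr² = π(8.320×10^-3 m)² = 2.1747×10^-4 m².
L = μ₀N²A/ℓ = (4π×10⁻⁷)(1970)²(2.1747×10^-4)/(0.126) = 8.417×10^-3 H.
U = ½LI² = ½(8.417×10^-3)(0.785)² = 2.593×10^-3 J.

U ≈ 2.59 mJ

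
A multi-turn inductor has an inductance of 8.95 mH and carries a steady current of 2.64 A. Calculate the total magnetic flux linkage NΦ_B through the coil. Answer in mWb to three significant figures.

NΦ_B ≈ 23.6 mWb

From L = NΦ_B/I, the flux linkage is NΦ_B = LI.
NΦ_B = (8.950×10^-3 H)(2.64 A) = 2.363×10^-2 Wb.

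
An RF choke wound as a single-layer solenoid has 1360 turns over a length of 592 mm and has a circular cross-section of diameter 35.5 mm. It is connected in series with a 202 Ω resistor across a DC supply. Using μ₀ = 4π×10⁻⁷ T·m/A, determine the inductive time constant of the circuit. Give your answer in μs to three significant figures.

A = π(d/2)² = π(1.775×10^-2 m)² = 9.898×10^-4 m².
L = μ₀N²A/ℓ = (4π×10⁻⁷)(1360)²(9.898×10^-4)/(0.592) = 3.886×10^-3 H.
τ = L/R = (3.886×10^-3)/(202) = 1.924×10^-5 s.

τ ≈ 19.2 μs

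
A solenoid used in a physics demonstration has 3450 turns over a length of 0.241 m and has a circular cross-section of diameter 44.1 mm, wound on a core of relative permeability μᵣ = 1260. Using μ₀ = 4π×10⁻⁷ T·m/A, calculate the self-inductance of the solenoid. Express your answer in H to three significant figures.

L ≈ 119 H

A = π(d/2)² = π(2.205×10^-2 m)² = 1.527×10^-3 m².
For a long solenoid, L = μ₀μᵣN²A/ℓ.
L = (4π×10⁻⁷)(1260)(3450)²(1.527×10^-3)/(0.241 m) = 119.4 H.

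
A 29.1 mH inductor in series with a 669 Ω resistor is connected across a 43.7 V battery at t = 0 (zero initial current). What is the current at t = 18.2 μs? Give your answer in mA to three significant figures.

I ≈ 22.3 mA

τ = L/R = 2.910×10^-2/669 = 4.350×10^-5 s; final current I_∞ = ε/R = 43.7/669 = 6.532×10^-2 A.
I(t) = I_∞(1 − e^(−t/τ)) with t/τ = 0.418.
I = (6.532×10^-2)(1 − e^(−0.418)) = 2.233×10^-2 A.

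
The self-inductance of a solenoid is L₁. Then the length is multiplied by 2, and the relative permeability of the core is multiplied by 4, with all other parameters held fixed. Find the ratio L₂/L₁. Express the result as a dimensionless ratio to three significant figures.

L₂/L₁ = 2.00

For a solenoid, L ∝ μᵣN²A/ℓ.
L₂/L₁ = (2)^-1 × (4) = 2.00.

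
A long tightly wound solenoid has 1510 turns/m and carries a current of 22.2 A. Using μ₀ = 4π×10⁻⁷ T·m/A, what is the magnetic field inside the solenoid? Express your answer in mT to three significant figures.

B ≈ 42.1 mT

Inside a long solenoid, B = μ₀nI.
B = (4π×10⁻⁷)(1.510×10^3 m⁻¹)(22.2 A) = 4.212×10^-2 T.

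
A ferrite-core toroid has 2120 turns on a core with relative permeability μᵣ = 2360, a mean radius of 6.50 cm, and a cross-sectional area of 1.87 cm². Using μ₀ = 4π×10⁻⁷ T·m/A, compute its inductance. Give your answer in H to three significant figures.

L ≈ 6.10 H

For a thin toroid, L = μ₀μᵣN²A/(2πR).
L = (4π×10⁻⁷)(2360)(2120)²(1.870×10^-4) / (2π×6.500×10^-2 m) = 6.103 H.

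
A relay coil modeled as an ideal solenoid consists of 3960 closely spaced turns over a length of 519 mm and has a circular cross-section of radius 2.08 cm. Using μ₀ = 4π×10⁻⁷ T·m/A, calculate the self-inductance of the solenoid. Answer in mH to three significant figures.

A = πr² = π(2.080×10^-2 m)² = 1.359×10^-3 m².
For a long solenoid, L = μ₀N²A/ℓ.
L = (4π×10⁻⁷)(3960)²(1.359×10^-3)/(0.519 m) = 5.161×10^-2 H.

L ≈ 51.6 mH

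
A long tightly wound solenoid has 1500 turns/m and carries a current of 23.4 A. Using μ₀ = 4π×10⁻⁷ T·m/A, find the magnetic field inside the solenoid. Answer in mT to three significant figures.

Inside a long solenoid, B = μ₀nI.
B = (4π×10⁻⁷)(1.500×10^3 m⁻¹)(23.4 A) = 4.411×10^-2 T.

B ≈ 44.1 mT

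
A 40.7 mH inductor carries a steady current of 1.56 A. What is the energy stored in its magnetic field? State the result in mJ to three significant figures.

Stored magnetic energy: U = ½LI².
U = ½(4.070×10^-2 H)(1.56 A)² = 4.952×10^-2 J.

U ≈ 49.5 mJ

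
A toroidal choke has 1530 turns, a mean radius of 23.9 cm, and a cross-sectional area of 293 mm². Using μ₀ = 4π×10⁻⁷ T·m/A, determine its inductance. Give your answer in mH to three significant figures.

L ≈ 0.574 mH

For a thin toroid, L = μ₀N²A/(2πR).
L = (4π×10⁻⁷)(1530)²(2.930×10^-4) / (2π×0.239 m) = 5.740×10^-4 H.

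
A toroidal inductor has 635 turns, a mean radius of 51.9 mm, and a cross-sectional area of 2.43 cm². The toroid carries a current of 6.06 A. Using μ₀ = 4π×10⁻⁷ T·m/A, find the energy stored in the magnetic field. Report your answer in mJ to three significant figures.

L = μ₀N²A/(2πR) = (4π×10⁻⁷)(635)²(2.430×10^-4)/(2π×5.190×10^-2) = 3.776×10^-4 H.
U = ½LI² = ½(3.776×10^-4)(6.06)² = 6.933×10^-3 J.

U ≈ 6.93 mJ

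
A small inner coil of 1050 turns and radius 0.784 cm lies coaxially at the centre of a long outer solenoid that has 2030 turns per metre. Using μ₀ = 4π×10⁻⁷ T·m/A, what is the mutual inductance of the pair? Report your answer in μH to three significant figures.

M ≈ 517 μH

The outer solenoid produces a uniform field B₁ = μ₀n₁I₁ across the inner coil,
so the flux linkage is N₂Φ = N₂B₁A₂ = μ₀n₁N₂A₂·I₁, giving M = μ₀n₁N₂A₂.
A₂ = πr² = π(7.840×10^-3 m)² = 1.931×10^-4 m².
M = (4π×10⁻⁷)(2030)(1050)(1.931×10^-4) = 5.172×10^-4 H.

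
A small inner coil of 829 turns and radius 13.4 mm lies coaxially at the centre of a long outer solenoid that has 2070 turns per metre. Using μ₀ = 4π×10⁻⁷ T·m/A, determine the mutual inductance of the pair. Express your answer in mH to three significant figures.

M ≈ 1.22 mH

The outer solenoid produces a uniform field B₁ = μ₀n₁I₁ across the inner coil,
so the flux linkage is N₂Φ = N₂B₁A₂ = μ₀n₁N₂A₂·I₁, giving M = μ₀n₁N₂A₂.
A₂ = πr² = π(1.340×10^-2 m)² = 5.641×10^-4 m².
M = (4π×10⁻⁷)(2070)(829)(5.641×10^-4) = 1.216×10^-3 H.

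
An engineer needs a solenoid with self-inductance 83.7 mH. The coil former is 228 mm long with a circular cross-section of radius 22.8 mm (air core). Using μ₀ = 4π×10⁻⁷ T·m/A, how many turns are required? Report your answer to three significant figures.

N ≈ 3050 turns

A = πr² = π(2.280×10^-2 m)² = 1.633×10^-3 m².
From L = μ₀N²A/ℓ, N = √(Lℓ / (μ₀A)).
N = √[(8.370×10^-2)(0.228) / ((4π×10⁻⁷)×1.633×10^-3)] = √(9.299×10^6) ≈ 3049.4.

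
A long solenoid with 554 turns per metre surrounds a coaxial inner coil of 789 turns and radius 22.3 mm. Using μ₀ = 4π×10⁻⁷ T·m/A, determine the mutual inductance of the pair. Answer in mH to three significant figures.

The outer solenoid produces a uniform field B₁ = μ₀n₁I₁ across the inner coil,
so the flux linkage is N₂Φ = N₂B₁A₂ = μ₀n₁N₂A₂·I₁, giving M = μ₀n₁N₂A₂.
A₂ = πr² = π(2.230×10^-2 m)² = 1.562×10^-3 m².
M = (4π×10⁻⁷)(554)(789)(1.562×10^-3) = 8.581×10^-4 H.

M ≈ 0.858 mH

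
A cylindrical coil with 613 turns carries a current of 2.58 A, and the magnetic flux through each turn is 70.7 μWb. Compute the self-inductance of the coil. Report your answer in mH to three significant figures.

L ≈ 16.8 mH

Self-inductance is defined by L = NΦ_B/I (flux linkage over current).
L = (613)(7.070×10^-5 Wb)/(2.58 A) = 1.680×10^-2 H.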